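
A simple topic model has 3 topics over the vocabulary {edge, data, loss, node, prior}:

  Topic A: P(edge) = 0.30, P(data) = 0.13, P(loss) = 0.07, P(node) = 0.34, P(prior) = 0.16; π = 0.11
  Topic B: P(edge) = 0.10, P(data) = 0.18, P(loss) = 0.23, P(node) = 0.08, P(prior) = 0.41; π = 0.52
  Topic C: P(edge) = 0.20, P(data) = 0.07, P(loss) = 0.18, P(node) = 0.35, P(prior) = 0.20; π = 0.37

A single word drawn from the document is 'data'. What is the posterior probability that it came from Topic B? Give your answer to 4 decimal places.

P(component k | x) = π_k·f_k(x) / marginal(x), where marginal(x) = Σ_j π_j·f_j(x).
Evaluate each component's likelihood at the observed value:
  p_A = P(data | comp) = 0.13
  p_B = P(data | comp) = 0.18
  p_C = P(data | comp) = 0.07
Weight by the priors:
  π_A·p_A = 0.11 × 0.13 = 0.0143
  π_B·p_B = 0.52 × 0.18 = 0.0936
  π_C·p_C = 0.37 × 0.07 = 0.0259
Denominator: 0.0143 + 0.0936 + 0.0259 = 0.1338
So the posterior for Topic B is 0.0936 / 0.1338 ≈ 0.6996.

0.6996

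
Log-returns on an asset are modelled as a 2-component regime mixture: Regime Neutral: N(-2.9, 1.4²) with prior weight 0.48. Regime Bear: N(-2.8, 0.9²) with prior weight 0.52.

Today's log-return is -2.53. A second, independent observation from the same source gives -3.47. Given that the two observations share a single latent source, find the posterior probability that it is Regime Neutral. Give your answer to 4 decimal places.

0.3188

The responsibility of component k is P(Z=k) f_k(x) divided by Σ_j P(Z=j) f_j(x).
Since both observations come from the same component, the likelihood for component k is f_k(x₁)·f_k(x₂).
  f_Neutral = [(1/(1.4·√(2π)))·exp(−(-2.53−-2.9)²/(2·1.4²)) = 0.284959·exp(-0.03492) = 0.275179] × [0.262293] = 0.0721774
  f_Bear = [(1/(0.9·√(2π)))·exp(−(-2.53−-2.8)²/(2·0.9²)) = 0.443269·exp(-0.04500) = 0.423764] × [0.335989] = 0.14238
Prior × likelihood for each component:
  P(Z=Neutral)·f_Neutral = 0.48 × 0.0721774 = 0.0346452
  P(Z=Bear)·f_Bear = 0.52 × 0.14238 = 0.0740377
Evidence: 0.0346452 + 0.0740377 = 0.108683
So the posterior for Regime Neutral is 0.0346452 / 0.108683 ≈ 0.3188.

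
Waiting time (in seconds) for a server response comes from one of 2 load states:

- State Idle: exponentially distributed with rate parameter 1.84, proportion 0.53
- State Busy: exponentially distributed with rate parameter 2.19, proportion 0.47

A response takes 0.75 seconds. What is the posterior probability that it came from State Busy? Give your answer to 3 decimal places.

Apply Bayes' rule: the posterior for each component is proportional to its prior times its likelihood at x.
Exponential densities:
  p_Idle = 1.84·e^(−1.84·0.75) = 1.84·e^(−1.3800) = 0.462905
  p_Busy = 2.19·e^(−2.19·0.75) = 2.19·e^(−1.6425) = 0.423756
Prior × likelihood for each component:
  w_Idle·p_Idle = 0.53 × 0.462905 = 0.245339
  w_Busy·p_Busy = 0.47 × 0.423756 = 0.199165
Sum: 0.245339 + 0.199165 = 0.444505
Responsibility of State Busy: 0.199165 / 0.444505 ≈ 0.448

0.448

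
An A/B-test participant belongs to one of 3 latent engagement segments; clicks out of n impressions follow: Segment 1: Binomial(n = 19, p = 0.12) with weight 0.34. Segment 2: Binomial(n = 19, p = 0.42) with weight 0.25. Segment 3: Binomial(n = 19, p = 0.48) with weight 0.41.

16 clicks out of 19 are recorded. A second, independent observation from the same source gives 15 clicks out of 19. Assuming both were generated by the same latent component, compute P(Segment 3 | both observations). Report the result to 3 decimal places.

Posterior ∝ prior × likelihood, so P(k | x) ∝ π_k f_k(x); normalise over all components.
Since both observations come from the same component, the likelihood for component k is f_k(x₁)·f_k(x₂).
  p_1 = [1.22088e-12] × [3.58124e-11] = 4.37225e-23
  p_2 = [0.000177254] × [0.000979118] = 1.73553e-07
  p_3 = [0.00108192] × [0.0046883] = 5.07235e-06
Unnormalised posteriors:
  π_1·p_1 = 0.34 × 4.37225e-23 = 1.48656e-23
  π_2·p_2 = 0.25 × 1.73553e-07 = 4.33882e-08
  π_3·p_3 = 0.41 × 5.07235e-06 = 2.07966e-06
Denominator: 1.48656e-23 + 4.33882e-08 + 2.07966e-06 = 2.12305e-06
P(Segment 3 | x₁,x₂) = 2.07966e-06 / 2.12305e-06 ≈ 0.980

0.980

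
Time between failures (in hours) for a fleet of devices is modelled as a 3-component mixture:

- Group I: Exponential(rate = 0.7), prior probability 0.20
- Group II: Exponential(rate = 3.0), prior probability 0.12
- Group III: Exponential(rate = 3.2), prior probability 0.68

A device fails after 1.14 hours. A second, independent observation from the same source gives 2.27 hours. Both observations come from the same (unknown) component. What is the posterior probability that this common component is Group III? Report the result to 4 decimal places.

0.0138

Posterior ∝ prior × likelihood, so P(k | x) ∝ π_k f_k(x); normalise over all components.
Since both observations come from the same component, the likelihood for component k is f_k(x₁)·f_k(x₂).
  p_I = [0.7·e^(−0.7·1.14) = 0.7·e^(−0.7980) = 0.31516] × [0.142891] = 0.0450334
  p_II = [3.0·e^(−3.0·1.14) = 3.0·e^(−3.4200) = 0.0981373] × [0.00330808] = 0.000324646
  p_III = [3.2·e^(−3.2·1.14) = 3.2·e^(−3.6480) = 0.0833381] × [0.00224096] = 0.000186758
Multiply by the mixture weights:
  π_I·p_I = 0.20 × 0.0450334 = 0.00900669
  π_II·p_II = 0.12 × 0.000324646 = 3.89575e-05
  π_III·p_III = 0.68 × 0.000186758 = 0.000126995
Sum: 0.00900669 + 3.89575e-05 + 0.000126995 = 0.00917264
P(Group III | x) ≈ 0.0138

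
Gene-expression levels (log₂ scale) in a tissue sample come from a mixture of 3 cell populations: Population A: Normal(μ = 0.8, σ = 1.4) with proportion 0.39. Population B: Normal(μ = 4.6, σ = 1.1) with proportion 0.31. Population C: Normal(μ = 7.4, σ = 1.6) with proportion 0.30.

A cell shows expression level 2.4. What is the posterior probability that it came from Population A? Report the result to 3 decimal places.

Posterior ∝ prior × likelihood, so P(k | x) ∝ π_k f_k(x); normalise over all components.
Normal densities:
  f_A = (1/(1.4·√(2π)))·exp(−(2.4−0.8)²/(2·1.4²)) = 0.284959·exp(-0.65306) = 0.148307
  f_B = (1/(1.1·√(2π)))·exp(−(2.4−4.6)²/(2·1.1²)) = 0.362675·exp(-2.00000) = 0.0490827
  f_C = (1/(1.6·√(2π)))·exp(−(2.4−7.4)²/(2·1.6²)) = 0.249339·exp(-4.88281) = 0.00188891
Unnormalised posteriors:
  π_A·f_A = 0.39 × 0.148307 = 0.0578397
  π_B·f_B = 0.31 × 0.0490827 = 0.0152156
  π_C·f_C = 0.30 × 0.00188891 = 0.000566673
Marginal: 0.0578397 + 0.0152156 + 0.000566673 = 0.073622
P(Population A | x) ≈ 0.786

0.786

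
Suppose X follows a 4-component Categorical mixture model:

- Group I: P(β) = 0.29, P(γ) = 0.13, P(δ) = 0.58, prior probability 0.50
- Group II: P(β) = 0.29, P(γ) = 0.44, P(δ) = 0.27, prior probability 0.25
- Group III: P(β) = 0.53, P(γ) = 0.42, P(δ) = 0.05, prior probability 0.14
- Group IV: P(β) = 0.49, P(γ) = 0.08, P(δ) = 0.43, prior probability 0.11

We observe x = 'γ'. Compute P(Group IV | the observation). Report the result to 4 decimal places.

Apply Bayes' rule: the posterior for each component is proportional to its prior times its likelihood at x.
Component likelihoods at x = 'γ':
  p_I = P(γ | comp) = 0.13
  p_II = P(γ | comp) = 0.44
  p_III = P(γ | comp) = 0.42
  p_IV = P(γ | comp) = 0.08
Prior × likelihood for each component:
  π_I·p_I = 0.50 × 0.13 = 0.065
  π_II·p_II = 0.25 × 0.44 = 0.11
  π_III·p_III = 0.14 × 0.42 = 0.0588
  π_IV·p_IV = 0.11 × 0.08 = 0.0088
Marginal: 0.065 + 0.11 + 0.0588 + 0.0088 = 0.2426
Responsibility of Group IV: 0.0088 / 0.2426 ≈ 0.0363

0.0363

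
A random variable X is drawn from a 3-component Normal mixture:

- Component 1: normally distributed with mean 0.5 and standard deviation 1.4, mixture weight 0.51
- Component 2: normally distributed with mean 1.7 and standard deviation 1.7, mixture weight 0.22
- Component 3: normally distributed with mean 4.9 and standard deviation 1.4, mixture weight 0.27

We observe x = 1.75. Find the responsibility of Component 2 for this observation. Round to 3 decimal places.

P(component k | x) = P(Z=k)·f_k(x) / marginal(x), where marginal(x) = Σ_j P(Z=j)·f_j(x).
Evaluate each component's likelihood at the observed value:
  L_1 = 0.191282
  L_2 = 0.23457
  L_3 = 0.0226712
Multiply by the mixture weights:
  P(Z=1)·L_1 = 0.51 × 0.191282 = 0.0975537
  P(Z=2)·L_2 = 0.22 × 0.23457 = 0.0516055
  P(Z=3)·L_3 = 0.27 × 0.0226712 = 0.00612122
Normaliser: 0.0975537 + 0.0516055 + 0.00612122 = 0.15528
P(Component 2 | the observation) ≈ 0.332

0.332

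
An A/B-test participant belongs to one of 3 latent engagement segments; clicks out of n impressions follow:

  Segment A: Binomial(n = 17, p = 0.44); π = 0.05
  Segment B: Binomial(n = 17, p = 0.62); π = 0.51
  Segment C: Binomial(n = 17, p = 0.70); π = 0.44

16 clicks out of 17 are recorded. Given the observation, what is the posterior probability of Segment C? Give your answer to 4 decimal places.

0.8259

By Bayes' theorem, P(k | x) = π_k f_k(x) / Σ_j π_j f_j(x).
Evaluate each component's likelihood at the observed value:
  p_A = 1.8788e-05
  p_B = 0.00307964
  p_C = 0.0169488
Prior × likelihood for each component:
  π_A·p_A = 0.05 × 1.8788e-05 = 9.39398e-07
  π_B·p_B = 0.51 × 0.00307964 = 0.00157061
  π_C·p_C = 0.44 × 0.0169488 = 0.00745747
Marginal: 9.39398e-07 + 0.00157061 + 0.00745747 = 0.00902902
P(Segment C | data) ≈ 0.8259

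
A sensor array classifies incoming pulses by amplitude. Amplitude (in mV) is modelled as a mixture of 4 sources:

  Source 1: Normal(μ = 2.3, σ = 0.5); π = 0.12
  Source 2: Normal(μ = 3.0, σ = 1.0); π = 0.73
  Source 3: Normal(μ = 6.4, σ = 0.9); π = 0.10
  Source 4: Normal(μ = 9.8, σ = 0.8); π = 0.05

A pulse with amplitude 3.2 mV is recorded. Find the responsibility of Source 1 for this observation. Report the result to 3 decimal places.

The responsibility of component k is π_k f_k(x) divided by Σ_j π_j f_j(x).
Evaluate each component's likelihood at the observed value:
  L_1 = 0.1579
  L_2 = 0.391043
  L_3 = 0.000797072
  L_4 = 8.28392e-16
Multiply by the mixture weights:
  π_1·L_1 = 0.12 × 0.1579 = 0.018948
  π_2·L_2 = 0.73 × 0.391043 = 0.285461
  π_3·L_3 = 0.10 × 0.000797072 = 7.97072e-05
  π_4·L_4 = 0.05 × 8.28392e-16 = 4.14196e-17
Sum: 0.018948 + 0.285461 + 7.97072e-05 + 4.14196e-17 = 0.304489
Responsibility of Source 1: 0.018948 / 0.304489 ≈ 0.062

0.062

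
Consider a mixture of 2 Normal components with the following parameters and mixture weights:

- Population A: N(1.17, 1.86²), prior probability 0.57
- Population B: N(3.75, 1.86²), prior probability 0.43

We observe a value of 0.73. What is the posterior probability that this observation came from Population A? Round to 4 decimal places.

0.8281

The responsibility of component k is π_k f_k(x) divided by Σ_j π_j f_j(x).
Normal densities:
  f_A = 0.208567
  f_B = 0.0574038
Weight by the priors:
  π_A·f_A = 0.57 × 0.208567 = 0.118883
  π_B·f_B = 0.43 × 0.0574038 = 0.0246836
Normaliser: 0.118883 + 0.0246836 = 0.143567
P(Population A | data) ≈ 0.8281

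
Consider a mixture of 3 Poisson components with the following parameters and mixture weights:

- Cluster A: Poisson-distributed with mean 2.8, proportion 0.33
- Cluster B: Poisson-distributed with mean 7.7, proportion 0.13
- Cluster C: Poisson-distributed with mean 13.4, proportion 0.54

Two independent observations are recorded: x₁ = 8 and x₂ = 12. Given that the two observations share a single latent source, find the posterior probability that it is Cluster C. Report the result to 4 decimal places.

0.7511

P(component k | x) = P(Z=k)·f_k(x) / marginal(x), where marginal(x) = Σ_j P(Z=j)·f_j(x).
Since both observations come from the same component, the likelihood for component k is f_k(x₁)·f_k(x₂).
  L_A = [e^(−2.8)·2.8^8/8! = 0.00569796] × [2.94805e-05] = 1.67979e-07
  L_B = [e^(−7.7)·7.7^8/8! = 0.138783] × [0.0410662] = 0.00569931
  L_C = [e^(−13.4)·13.4^8/8! = 0.0390636] × [0.106017] = 0.00414139
Unnormalised posteriors:
  P(Z=A)·L_A = 0.33 × 1.67979e-07 = 5.54329e-08
  P(Z=B)·L_B = 0.13 × 0.00569931 = 0.00074091
  P(Z=C)·L_C = 0.54 × 0.00414139 = 0.00223635
Normaliser: 5.54329e-08 + 0.00074091 + 0.00223635 = 0.00297732
P(Cluster C | x₁, x₂) ≈ 0.7511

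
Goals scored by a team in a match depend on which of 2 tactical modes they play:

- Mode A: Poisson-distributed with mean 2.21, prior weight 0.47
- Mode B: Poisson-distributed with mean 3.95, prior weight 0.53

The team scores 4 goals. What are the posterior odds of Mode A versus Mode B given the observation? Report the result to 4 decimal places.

Posterior odds = (π_i f_i(x)) / (π_j f_j(x)); the normalising sum cancels.
Evaluate each component's likelihood at the observed value:
  p_A = e^(−2.21)·2.21^4/4! = 0.109035
  p_B = e^(−3.95)·3.95^4/4! = 0.195305
Odds = (0.47/0.53) × (0.109035/0.195305) = 0.886792 × 0.558281 ≈ 0.4951

0.4951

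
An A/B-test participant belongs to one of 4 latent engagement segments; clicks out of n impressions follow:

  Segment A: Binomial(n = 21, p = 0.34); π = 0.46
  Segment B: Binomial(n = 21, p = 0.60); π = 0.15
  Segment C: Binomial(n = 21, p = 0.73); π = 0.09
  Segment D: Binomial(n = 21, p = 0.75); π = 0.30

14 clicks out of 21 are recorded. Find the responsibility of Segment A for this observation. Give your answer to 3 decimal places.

The responsibility of component k is π_k f_k(x) divided by Σ_j π_j f_j(x).
Evaluate each component's likelihood at the observed value:
  f_A = 0.00174992
  f_B = 0.149294
  f_C = 0.148447
  f_D = 0.126457
Prior × likelihood for each component:
  π_A·f_A = 0.46 × 0.00174992 = 0.000804962
  π_B·f_B = 0.15 × 0.149294 = 0.0223941
  π_C·f_C = 0.09 × 0.148447 = 0.0133602
  π_D·f_D = 0.30 × 0.126457 = 0.0379371
Evidence: 0.000804962 + 0.0223941 + 0.0133602 + 0.0379371 = 0.0744964
P(Segment A | x) ≈ 0.011

0.011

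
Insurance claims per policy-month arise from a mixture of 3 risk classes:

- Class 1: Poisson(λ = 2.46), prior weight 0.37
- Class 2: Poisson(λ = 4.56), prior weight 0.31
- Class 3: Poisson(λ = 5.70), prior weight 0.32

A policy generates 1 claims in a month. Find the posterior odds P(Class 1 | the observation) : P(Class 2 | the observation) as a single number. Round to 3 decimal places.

5.258

Posterior odds = (π_i f_i(x)) / (π_j f_j(x)); the normalising sum cancels.
Component likelihoods at x = 1 claims:
  L_1 = e^(−2.46)·2.46^1/1! = 0.21017
  L_2 = e^(−4.56)·4.56^1/1! = 0.047707
  L_3 = e^(−5.70)·5.70^1/1! = 0.019072
0.0777629 / 0.0147892 ≈ 5.258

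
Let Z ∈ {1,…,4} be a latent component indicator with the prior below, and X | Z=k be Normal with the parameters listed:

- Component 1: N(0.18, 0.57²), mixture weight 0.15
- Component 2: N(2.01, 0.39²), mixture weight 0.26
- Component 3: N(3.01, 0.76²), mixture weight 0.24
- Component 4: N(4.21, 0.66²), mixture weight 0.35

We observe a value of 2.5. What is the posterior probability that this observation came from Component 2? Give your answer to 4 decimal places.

0.5280

By Bayes' theorem, P(k | x) = π_k f_k(x) / Σ_j π_j f_j(x).
Evaluate each component's likelihood at the observed value:
  f_1 = 0.00017689
  f_2 = 0.464584
  f_3 = 0.419095
  f_4 = 0.0210716
Weight by the priors:
  π_1·f_1 = 0.15 × 0.00017689 = 2.65335e-05
  π_2·f_2 = 0.26 × 0.464584 = 0.120792
  π_3·f_3 = 0.24 × 0.419095 = 0.100583
  π_4·f_4 = 0.35 × 0.0210716 = 0.00737507
Denominator: 2.65335e-05 + 0.120792 + 0.100583 + 0.00737507 = 0.228776
So the posterior for Component 2 is 0.120792 / 0.228776 ≈ 0.5280.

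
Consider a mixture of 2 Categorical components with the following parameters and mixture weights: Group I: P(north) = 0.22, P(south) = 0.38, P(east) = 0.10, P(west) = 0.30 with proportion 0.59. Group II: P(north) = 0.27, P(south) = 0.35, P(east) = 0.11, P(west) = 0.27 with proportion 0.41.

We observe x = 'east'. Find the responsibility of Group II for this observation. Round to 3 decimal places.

The responsibility of component k is w_k f_k(x) divided by Σ_j w_j f_j(x).
Evaluate each component's likelihood at the observed value:
  p_I = 0.1
  p_II = 0.11
Weight by the priors:
  w_I·p_I = 0.59 × 0.1 = 0.059
  w_II·p_II = 0.41 × 0.11 = 0.0451
Denominator: 0.059 + 0.0451 = 0.1041
P(Group II | data) ≈ 0.433

0.433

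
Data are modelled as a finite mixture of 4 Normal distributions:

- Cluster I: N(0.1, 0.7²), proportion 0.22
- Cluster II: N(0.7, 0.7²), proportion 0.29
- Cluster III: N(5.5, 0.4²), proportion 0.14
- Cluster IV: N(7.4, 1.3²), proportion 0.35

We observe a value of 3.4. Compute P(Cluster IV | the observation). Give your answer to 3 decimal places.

0.905

P(component k | x) = π_k·f_k(x) / marginal(x), where marginal(x) = Σ_j π_j·f_j(x).
Normal densities:
  f_I = (1/(0.7·√(2π)))·exp(−(3.4−0.1)²/(2·0.7²)) = 0.569918·exp(-11.11224) = 8.50796e-06
  f_II = (1/(0.7·√(2π)))·exp(−(3.4−0.7)²/(2·0.7²)) = 0.569918·exp(-7.43878) = 0.000335114
  f_III = (1/(0.4·√(2π)))·exp(−(3.4−5.5)²/(2·0.4²)) = 0.997356·exp(-13.78125) = 1.03212e-06
  f_IV = (1/(1.3·√(2π)))·exp(−(3.4−7.4)²/(2·1.3²)) = 0.306879·exp(-4.73373) = 0.00269858
Unnormalised posteriors:
  π_I·f_I = 0.22 × 8.50796e-06 = 1.87175e-06
  π_II·f_II = 0.29 × 0.000335114 = 9.71831e-05
  π_III·f_III = 0.14 × 1.03212e-06 = 1.44496e-07
  π_IV·f_IV = 0.35 × 0.00269858 = 0.000944502
Evidence: 1.87175e-06 + 9.71831e-05 + 1.44496e-07 + 0.000944502 = 0.0010437
Responsibility of Cluster IV: 0.000944502 / 0.0010437 ≈ 0.905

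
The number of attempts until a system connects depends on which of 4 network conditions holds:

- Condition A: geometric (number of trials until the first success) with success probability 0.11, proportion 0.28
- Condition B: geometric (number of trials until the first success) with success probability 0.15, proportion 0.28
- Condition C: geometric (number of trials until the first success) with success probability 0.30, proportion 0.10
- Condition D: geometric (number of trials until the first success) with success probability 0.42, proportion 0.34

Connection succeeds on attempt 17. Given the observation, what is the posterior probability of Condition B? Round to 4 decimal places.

0.3891

Posterior ∝ prior × likelihood, so P(k | x) ∝ π_k f_k(x); normalise over all components.
Component likelihoods at x = 17:
  L_A = 0.0170464
  L_B = 0.0111377
  L_C = 0.000996988
  L_D = 6.88806e-05
Unnormalised posteriors:
  π_A·L_A = 0.28 × 0.0170464 = 0.00477299
  π_B·L_B = 0.28 × 0.0111377 = 0.00311855
  π_C·L_C = 0.10 × 0.000996988 = 9.96988e-05
  π_D·L_D = 0.34 × 6.88806e-05 = 2.34194e-05
Evidence: 0.00477299 + 0.00311855 + 9.96988e-05 + 2.34194e-05 = 0.00801466
So the posterior for Condition B is 0.00311855 / 0.00801466 ≈ 0.3891.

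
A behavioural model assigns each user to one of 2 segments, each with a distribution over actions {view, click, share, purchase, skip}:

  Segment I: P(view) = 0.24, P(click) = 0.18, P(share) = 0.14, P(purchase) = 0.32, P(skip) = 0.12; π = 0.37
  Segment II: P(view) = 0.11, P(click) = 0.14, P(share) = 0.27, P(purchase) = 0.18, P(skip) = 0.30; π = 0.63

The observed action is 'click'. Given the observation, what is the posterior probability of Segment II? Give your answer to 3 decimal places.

The responsibility of component k is P(Z=k) f_k(x) divided by Σ_j P(Z=j) f_j(x).
Categorical probabilities:
  f_I = P(click | comp) = 0.18
  f_II = P(click | comp) = 0.14
Weight by the priors:
  P(Z=I)·f_I = 0.37 × 0.18 = 0.0666
  P(Z=II)·f_II = 0.63 × 0.14 = 0.0882
Denominator: 0.0666 + 0.0882 = 0.1548
P(Segment II | the observation) ≈ 0.570

0.570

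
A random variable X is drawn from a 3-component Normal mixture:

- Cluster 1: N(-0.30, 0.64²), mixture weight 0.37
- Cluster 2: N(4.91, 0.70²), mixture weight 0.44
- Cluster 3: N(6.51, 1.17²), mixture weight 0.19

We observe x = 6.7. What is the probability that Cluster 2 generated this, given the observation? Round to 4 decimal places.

0.1298

The responsibility of component k is π_k f_k(x) divided by Σ_j π_j f_j(x).
Normal densities:
  p_1 = 6.57118e-27
  p_2 = 0.0216716
  p_3 = 0.33651
Multiply by the mixture weights:
  π_1·p_1 = 0.37 × 6.57118e-27 = 2.43134e-27
  π_2·p_2 = 0.44 × 0.0216716 = 0.0095355
  π_3·p_3 = 0.19 × 0.33651 = 0.0639369
Evidence: 2.43134e-27 + 0.0095355 + 0.0639369 = 0.0734724
P(Cluster 2 | data) ≈ 0.1298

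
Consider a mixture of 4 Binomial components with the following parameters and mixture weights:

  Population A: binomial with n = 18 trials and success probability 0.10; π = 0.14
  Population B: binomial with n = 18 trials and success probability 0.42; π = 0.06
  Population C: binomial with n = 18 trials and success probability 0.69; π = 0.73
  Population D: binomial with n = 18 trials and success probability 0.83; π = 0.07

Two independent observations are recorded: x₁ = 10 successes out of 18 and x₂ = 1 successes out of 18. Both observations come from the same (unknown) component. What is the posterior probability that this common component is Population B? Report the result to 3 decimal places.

0.981

By Bayes' theorem, P(k | x) = w_k f_k(x) / Σ_j w_j f_j(x).
Since both observations come from the same component, the likelihood for component k is f_k(x₁)·f_k(x₂).
  f_A = [C(18,10)·0.10^10·0.90^8 = 43758·1e-10·0.430467 = 1.88364e-06] × [0.300189] = 5.65448e-07
  f_B = [C(18,10)·0.42^10·0.58^8 = 43758·0.000170802·0.0128063 = 0.0957137] × [0.000719114] = 6.88291e-05
  f_C = [C(18,10)·0.69^10·0.31^8 = 43758·0.0244619·8.52891e-05 = 0.0912939] × [2.80072e-08] = 2.55689e-09
  f_D = [C(18,10)·0.83^10·0.17^8 = 43758·0.15516·6.97576e-07 = 0.0047362] × [1.2359e-12] = 5.85345e-15
Weight by the priors:
  w_A·f_A = 0.14 × 5.65448e-07 = 7.91627e-08
  w_B·f_B = 0.06 × 6.88291e-05 = 4.12975e-06
  w_C·f_C = 0.73 × 2.55689e-09 = 1.86653e-09
  w_D·f_D = 0.07 × 5.85345e-15 = 4.09742e-16
Denominator: 7.91627e-08 + 4.12975e-06 + 1.86653e-09 + 4.09742e-16 = 4.21077e-06
P(Population B | data) ≈ 0.981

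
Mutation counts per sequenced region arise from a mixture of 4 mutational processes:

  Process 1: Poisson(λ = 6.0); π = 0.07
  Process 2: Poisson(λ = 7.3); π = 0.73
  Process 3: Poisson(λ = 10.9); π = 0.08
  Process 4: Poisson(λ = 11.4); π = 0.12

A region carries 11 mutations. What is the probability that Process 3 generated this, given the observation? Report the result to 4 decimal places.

The responsibility of component k is π_k f_k(x) divided by Σ_j π_j f_j(x).
Component likelihoods at x = 11 mutations:
  f_1 = 0.022529
  f_2 = 0.0530941
  f_3 = 0.119323
  f_4 = 0.118533
Prior × likelihood for each component:
  π_1·f_1 = 0.07 × 0.022529 = 0.00157703
  π_2·f_2 = 0.73 × 0.0530941 = 0.0387587
  π_3·f_3 = 0.08 × 0.119323 = 0.00954588
  π_4·f_4 = 0.12 × 0.118533 = 0.014224
Evidence: 0.00157703 + 0.0387587 + 0.00954588 + 0.014224 = 0.0641056
P(Process 3 | 11 mutations) = 0.00954588 / 0.0641056 ≈ 0.1489

0.1489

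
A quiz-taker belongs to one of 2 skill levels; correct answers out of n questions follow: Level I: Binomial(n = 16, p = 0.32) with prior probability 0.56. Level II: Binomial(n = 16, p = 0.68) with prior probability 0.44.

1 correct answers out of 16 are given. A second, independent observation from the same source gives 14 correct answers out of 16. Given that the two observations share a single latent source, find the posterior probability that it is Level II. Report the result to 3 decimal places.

By Bayes' theorem, P(k | x) = w_k f_k(x) / Σ_j w_j f_j(x).
Since both observations come from the same component, the likelihood for component k is f_k(x₁)·f_k(x₂).
  L_I = [C(16,1)·0.32^1·0.68^15 = 16·0.32·0.0030735 = 0.0157363] × [6.55087e-06] = 1.03087e-07
  L_II = [C(16,1)·0.68^1·0.32^15 = 16·0.68·3.77789e-08 = 4.11035e-07] × [0.05554] = 2.28289e-08
Prior × likelihood for each component:
  w_I·L_I = 0.56 × 1.03087e-07 = 5.77285e-08
  w_II·L_II = 0.44 × 2.28289e-08 = 1.00447e-08
Evidence: 5.77285e-08 + 1.00447e-08 = 6.77732e-08
Responsibility of Level II: 1.00447e-08 / 6.77732e-08 ≈ 0.148

0.148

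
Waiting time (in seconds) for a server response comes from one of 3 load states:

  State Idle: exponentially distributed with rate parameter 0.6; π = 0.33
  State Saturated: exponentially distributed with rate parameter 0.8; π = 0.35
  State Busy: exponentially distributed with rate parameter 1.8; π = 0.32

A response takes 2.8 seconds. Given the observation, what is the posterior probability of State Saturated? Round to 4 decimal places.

0.4232

Apply Bayes' rule: the posterior for each component is proportional to its prior times its likelihood at x.
Component likelihoods at x = 2.8 seconds:
  L_Idle = 0.6·e^(−0.6·2.8) = 0.6·e^(−1.6800) = 0.111824
  L_Saturated = 0.8·e^(−0.8·2.8) = 0.8·e^(−2.2400) = 0.0851668
  L_Busy = 1.8·e^(−1.8·2.8) = 1.8·e^(−5.0400) = 0.0116527
Weight by the priors:
  w_Idle·L_Idle = 0.33 × 0.111824 = 0.036902
  w_Saturated·L_Saturated = 0.35 × 0.0851668 = 0.0298084
  w_Busy·L_Busy = 0.32 × 0.0116527 = 0.00372888
Sum: 0.036902 + 0.0298084 + 0.00372888 = 0.0704393
So the posterior for State Saturated is 0.0298084 / 0.0704393 ≈ 0.4232.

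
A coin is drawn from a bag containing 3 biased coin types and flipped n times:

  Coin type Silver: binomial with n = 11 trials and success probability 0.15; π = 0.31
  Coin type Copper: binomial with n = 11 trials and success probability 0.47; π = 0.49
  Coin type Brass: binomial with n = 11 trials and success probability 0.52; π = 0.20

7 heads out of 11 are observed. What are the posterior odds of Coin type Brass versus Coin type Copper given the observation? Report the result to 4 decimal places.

0.5572

Since P(k|x) ∝ π_k f_k(x), the posterior odds are π_i f_i(x) / (π_j f_j(x)).
Component likelihoods at x = 7 heads out of 11:
  L_Silver = C(11,7)·0.15^7·0.85^4 = 330·1.70859e-06·0.522006 = 0.000294326
  L_Copper = C(11,7)·0.47^7·0.53^4 = 330·0.00506623·0.0789048 = 0.131918
  L_Brass = C(11,7)·0.52^7·0.48^4 = 330·0.0102807·0.0530842 = 0.180095
Posterior odds = (π_Brass·L_Brass) / (π_Copper·L_Copper) = (0.20·0.180095) / (0.49·0.131918) = 0.0360191 / 0.0646396 ≈ 0.5572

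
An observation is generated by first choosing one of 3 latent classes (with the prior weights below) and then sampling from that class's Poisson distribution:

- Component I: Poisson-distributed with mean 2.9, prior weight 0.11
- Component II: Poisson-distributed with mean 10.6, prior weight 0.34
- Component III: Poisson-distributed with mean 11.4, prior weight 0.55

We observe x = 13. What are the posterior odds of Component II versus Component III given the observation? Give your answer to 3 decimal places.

0.534

Posterior odds = (π_i f_i(x)) / (π_j f_j(x)); the normalising sum cancels.
Evaluate each component's likelihood at the observed value:
  p_I = e^(−2.9)·2.9^13/13! = 9.0665e-06
  p_II = e^(−10.6)·10.6^13/13! = 0.0853443
  p_III = e^(−11.4)·11.4^13/13! = 0.0987474
Odds = (0.34/0.55) × (0.0853443/0.0987474) = 0.618182 × 0.864269 ≈ 0.534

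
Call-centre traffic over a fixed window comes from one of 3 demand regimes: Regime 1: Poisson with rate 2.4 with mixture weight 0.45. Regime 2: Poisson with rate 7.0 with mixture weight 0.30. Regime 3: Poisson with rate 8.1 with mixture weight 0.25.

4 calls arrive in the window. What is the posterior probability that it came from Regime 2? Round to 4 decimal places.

The responsibility of component k is w_k f_k(x) divided by Σ_j w_j f_j(x).
Evaluate each component's likelihood at the observed value:
  L_1 = 0.125408
  L_2 = 0.0912262
  L_3 = 0.0544432
Unnormalised posteriors:
  w_1·L_1 = 0.45 × 0.125408 = 0.0564338
  w_2·L_2 = 0.30 × 0.0912262 = 0.0273679
  w_3·L_3 = 0.25 × 0.0544432 = 0.0136108
Evidence: 0.0564338 + 0.0273679 + 0.0136108 = 0.0974125
Responsibility of Regime 2: 0.0273679 / 0.0974125 ≈ 0.2809

0.2809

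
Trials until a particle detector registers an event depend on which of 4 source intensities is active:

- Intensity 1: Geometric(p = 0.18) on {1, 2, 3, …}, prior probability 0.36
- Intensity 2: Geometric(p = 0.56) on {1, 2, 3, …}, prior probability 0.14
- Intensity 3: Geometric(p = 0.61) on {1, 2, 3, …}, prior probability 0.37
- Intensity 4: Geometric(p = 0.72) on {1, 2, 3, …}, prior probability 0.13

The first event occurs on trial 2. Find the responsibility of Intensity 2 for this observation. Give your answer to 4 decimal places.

P(component k | x) = π_k·f_k(x) / marginal(x), where marginal(x) = Σ_j π_j·f_j(x).
Geometric probabilities:
  f_1 = 0.1476
  f_2 = 0.2464
  f_3 = 0.2379
  f_4 = 0.2016
Prior × likelihood for each component:
  π_1·f_1 = 0.36 × 0.1476 = 0.053136
  π_2·f_2 = 0.14 × 0.2464 = 0.034496
  π_3·f_3 = 0.37 × 0.2379 = 0.088023
  π_4·f_4 = 0.13 × 0.2016 = 0.026208
Denominator: 0.053136 + 0.034496 + 0.088023 + 0.026208 = 0.201863
P(Intensity 2 | 2) = 0.034496 / 0.201863 ≈ 0.1709

0.1709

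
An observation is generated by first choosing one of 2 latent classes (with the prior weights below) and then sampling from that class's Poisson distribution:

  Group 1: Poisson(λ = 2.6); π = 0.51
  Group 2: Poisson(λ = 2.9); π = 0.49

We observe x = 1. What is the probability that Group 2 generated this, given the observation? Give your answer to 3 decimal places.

Apply Bayes' rule: the posterior for each component is proportional to its prior times its likelihood at x.
Poisson probabilities:
  L_1 = e^(−2.6)·2.6^1/1! = 0.193111
  L_2 = e^(−2.9)·2.9^1/1! = 0.159567
Multiply by the mixture weights:
  π_1·L_1 = 0.51 × 0.193111 = 0.0984868
  π_2·L_2 = 0.49 × 0.159567 = 0.078188
Normaliser: 0.0984868 + 0.078188 = 0.176675
So the posterior for Group 2 is 0.078188 / 0.176675 ≈ 0.443.

0.443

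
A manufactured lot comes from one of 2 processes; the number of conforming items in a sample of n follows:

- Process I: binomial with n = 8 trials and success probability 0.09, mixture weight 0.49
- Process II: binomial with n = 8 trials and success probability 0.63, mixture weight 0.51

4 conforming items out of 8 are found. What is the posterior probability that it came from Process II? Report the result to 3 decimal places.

By Bayes' theorem, P(k | x) = π_k f_k(x) / Σ_j π_j f_j(x).
Component likelihoods at x = 4 conforming items out of 8:
  L_I = 0.00314944
  L_II = 0.206665
Multiply by the mixture weights:
  π_I·L_I = 0.49 × 0.00314944 = 0.00154323
  π_II·L_II = 0.51 × 0.206665 = 0.105399
Normaliser: 0.00154323 + 0.105399 = 0.106942
P(Process II | the observation) ≈ 0.986

0.986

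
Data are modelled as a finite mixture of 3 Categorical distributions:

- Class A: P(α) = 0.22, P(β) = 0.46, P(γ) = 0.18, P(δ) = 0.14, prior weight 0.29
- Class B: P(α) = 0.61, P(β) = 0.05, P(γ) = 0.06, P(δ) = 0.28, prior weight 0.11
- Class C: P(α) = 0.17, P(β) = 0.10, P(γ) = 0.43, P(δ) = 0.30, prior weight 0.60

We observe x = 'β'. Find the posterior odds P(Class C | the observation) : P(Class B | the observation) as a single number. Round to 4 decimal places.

Only the two components matter; the odds are (w_i f_i(x)) / (w_j f_j(x)).
Evaluate each component's likelihood at the observed value:
  f_A = P(β | comp) = 0.46
  f_B = P(β | comp) = 0.05
  f_C = P(β | comp) = 0.10
0.06 / 0.0055 ≈ 10.9091

10.9091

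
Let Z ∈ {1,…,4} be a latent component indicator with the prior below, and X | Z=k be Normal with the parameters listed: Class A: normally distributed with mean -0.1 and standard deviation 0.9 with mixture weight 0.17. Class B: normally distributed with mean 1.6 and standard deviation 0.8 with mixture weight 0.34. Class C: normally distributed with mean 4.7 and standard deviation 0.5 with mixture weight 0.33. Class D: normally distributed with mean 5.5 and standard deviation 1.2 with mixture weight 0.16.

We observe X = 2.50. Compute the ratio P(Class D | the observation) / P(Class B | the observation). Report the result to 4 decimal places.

0.0260

The posterior odds equal the prior odds times the likelihood ratio: (P(Z=i)/P(Z=j))·(f_i(x)/f_j(x)).
Evaluate each component's likelihood at the observed value:
  f_A = (1/(0.9·√(2π)))·exp(−(2.50−-0.1)²/(2·0.9²)) = 0.443269·exp(-4.17284) = 0.00683009
  f_B = (1/(0.8·√(2π)))·exp(−(2.50−1.6)²/(2·0.8²)) = 0.498678·exp(-0.63281) = 0.264846
  f_C = (1/(0.5·√(2π)))·exp(−(2.50−4.7)²/(2·0.5²)) = 0.797885·exp(-9.68000) = 4.98849e-05
  f_D = (1/(1.2·√(2π)))·exp(−(2.50−5.5)²/(2·1.2²)) = 0.332452·exp(-3.12500) = 0.0146069
Odds = (0.16/0.34) × (0.0146069/0.264846) = 0.470588 × 0.0551525 ≈ 0.0260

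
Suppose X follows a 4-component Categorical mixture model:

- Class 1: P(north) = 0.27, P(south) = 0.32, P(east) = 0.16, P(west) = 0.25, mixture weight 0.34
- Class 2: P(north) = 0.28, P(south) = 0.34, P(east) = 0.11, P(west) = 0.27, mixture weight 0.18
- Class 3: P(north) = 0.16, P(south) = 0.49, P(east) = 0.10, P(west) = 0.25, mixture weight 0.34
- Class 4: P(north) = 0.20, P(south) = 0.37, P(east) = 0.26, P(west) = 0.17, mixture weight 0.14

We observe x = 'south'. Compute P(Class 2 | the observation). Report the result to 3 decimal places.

0.158

Posterior ∝ prior × likelihood, so P(k | x) ∝ π_k f_k(x); normalise over all components.
Categorical probabilities:
  f_1 = 0.32
  f_2 = 0.34
  f_3 = 0.49
  f_4 = 0.37
Prior × likelihood for each component:
  π_1·f_1 = 0.34 × 0.32 = 0.1088
  π_2·f_2 = 0.18 × 0.34 = 0.0612
  π_3·f_3 = 0.34 × 0.49 = 0.1666
  π_4·f_4 = 0.14 × 0.37 = 0.0518
Normaliser: 0.1088 + 0.0612 + 0.1666 + 0.0518 = 0.3884
P(Class 2 | the observation) ≈ 0.158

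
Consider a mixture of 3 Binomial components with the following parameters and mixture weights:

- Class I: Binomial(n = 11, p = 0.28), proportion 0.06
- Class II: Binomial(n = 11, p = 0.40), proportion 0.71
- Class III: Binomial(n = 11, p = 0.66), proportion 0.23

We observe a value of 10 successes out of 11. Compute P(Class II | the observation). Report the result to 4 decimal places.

By Bayes' theorem, P(k | x) = P(Z=k) f_k(x) / Σ_j P(Z=j) f_j(x).
Binomial probabilities:
  p_I = C(11,10)·0.28^10·0.72^1 = 11·2.96197e-06·0.72 = 2.34588e-05
  p_II = C(11,10)·0.40^10·0.60^1 = 11·0.000104858·0.6 = 0.00069206
  p_III = C(11,10)·0.66^10·0.34^1 = 11·0.0156834·0.34 = 0.0586558
Multiply by the mixture weights:
  P(Z=I)·p_I = 0.06 × 2.34588e-05 = 1.40753e-06
  P(Z=II)·p_II = 0.71 × 0.00069206 = 0.000491363
  P(Z=III)·p_III = 0.23 × 0.0586558 = 0.0134908
Marginal: 1.40753e-06 + 0.000491363 + 0.0134908 = 0.0139836
Responsibility of Class II: 0.000491363 / 0.0139836 ≈ 0.0351

0.0351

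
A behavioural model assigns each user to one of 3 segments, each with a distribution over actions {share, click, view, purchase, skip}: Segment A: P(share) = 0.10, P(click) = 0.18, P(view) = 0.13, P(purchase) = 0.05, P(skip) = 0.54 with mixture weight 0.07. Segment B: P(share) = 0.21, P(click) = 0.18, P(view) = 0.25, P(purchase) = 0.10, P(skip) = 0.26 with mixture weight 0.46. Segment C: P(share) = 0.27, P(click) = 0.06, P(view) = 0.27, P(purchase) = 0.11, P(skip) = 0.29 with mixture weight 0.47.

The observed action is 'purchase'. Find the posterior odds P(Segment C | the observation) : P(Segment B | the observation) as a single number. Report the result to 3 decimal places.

1.124

Posterior odds = (P(Z=i) f_i(x)) / (P(Z=j) f_j(x)); the normalising sum cancels.
Component likelihoods at x = 'purchase':
  L_A = 0.05
  L_B = 0.1
  L_C = 0.11
Posterior odds = (P(Z=C)·L_C) / (P(Z=B)·L_B) = (0.47·0.11) / (0.46·0.1) = 0.0517 / 0.046 ≈ 1.124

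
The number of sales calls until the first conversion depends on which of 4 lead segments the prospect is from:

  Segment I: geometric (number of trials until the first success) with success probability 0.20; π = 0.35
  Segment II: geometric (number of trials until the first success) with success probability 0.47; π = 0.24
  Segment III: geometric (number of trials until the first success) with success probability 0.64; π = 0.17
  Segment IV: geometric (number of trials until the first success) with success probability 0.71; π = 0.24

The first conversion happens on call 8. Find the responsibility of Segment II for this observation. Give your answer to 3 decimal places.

By Bayes' theorem, P(k | x) = π_k f_k(x) / Σ_j π_j f_j(x).
Geometric probabilities:
  p_I = 0.041943
  p_II = 0.00552114
  p_III = 0.000501531
  p_IV = 0.000122474
Prior × likelihood for each component:
  π_I·p_I = 0.35 × 0.041943 = 0.0146801
  π_II·p_II = 0.24 × 0.00552114 = 0.00132507
  π_III·p_III = 0.17 × 0.000501531 = 8.52602e-05
  π_IV·p_IV = 0.24 × 0.000122474 = 2.93938e-05
Evidence: 0.0146801 + 0.00132507 + 8.52602e-05 + 2.93938e-05 = 0.0161198
So the posterior for Segment II is 0.00132507 / 0.0161198 ≈ 0.082.

0.082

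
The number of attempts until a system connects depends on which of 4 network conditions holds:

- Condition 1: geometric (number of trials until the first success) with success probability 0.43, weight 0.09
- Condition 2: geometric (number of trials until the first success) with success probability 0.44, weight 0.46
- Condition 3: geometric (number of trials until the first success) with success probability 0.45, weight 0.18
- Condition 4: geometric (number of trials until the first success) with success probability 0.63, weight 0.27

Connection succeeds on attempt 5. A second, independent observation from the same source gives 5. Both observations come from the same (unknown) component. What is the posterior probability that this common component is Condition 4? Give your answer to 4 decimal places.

Posterior ∝ prior × likelihood, so P(k | x) ∝ w_k f_k(x); normalise over all components.
Since both observations come from the same component, the likelihood for component k is f_k(x₁)·f_k(x₂).
  p_1 = [0.43·(1−0.43)^4 = 0.43·0.10556 = 0.0453908] × [0.0453908] = 0.00206033
  p_2 = [0.44·(1−0.44)^4 = 0.44·0.098345 = 0.0432718] × [0.0432718] = 0.00187245
  p_3 = [0.45·(1−0.45)^4 = 0.45·0.0915063 = 0.0411778] × [0.0411778] = 0.00169561
  p_4 = [0.63·(1−0.63)^4 = 0.63·0.0187416 = 0.0118072] × [0.0118072] = 0.00013941
Unnormalised posteriors:
  w_1·p_1 = 0.09 × 0.00206033 = 0.000185429
  w_2·p_2 = 0.46 × 0.00187245 = 0.000861326
  w_3·p_3 = 0.18 × 0.00169561 = 0.00030521
  w_4·p_4 = 0.27 × 0.00013941 = 3.76408e-05
Sum: 0.000185429 + 0.000861326 + 0.00030521 + 3.76408e-05 = 0.00138961
P(Condition 4 | x) = 3.76408e-05 / 0.00138961 ≈ 0.0271

0.0271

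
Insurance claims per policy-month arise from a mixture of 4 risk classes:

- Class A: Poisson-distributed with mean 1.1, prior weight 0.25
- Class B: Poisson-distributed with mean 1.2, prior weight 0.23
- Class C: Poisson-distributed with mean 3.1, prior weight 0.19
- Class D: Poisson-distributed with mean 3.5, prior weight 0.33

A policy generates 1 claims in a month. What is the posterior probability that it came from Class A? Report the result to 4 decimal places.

0.3877

P(component k | x) = π_k·f_k(x) / marginal(x), where marginal(x) = Σ_j π_j·f_j(x).
Component likelihoods at x = 1 claims:
  L_A = e^(−1.1)·1.1^1/1! = 0.366158
  L_B = e^(−1.2)·1.2^1/1! = 0.361433
  L_C = e^(−3.1)·3.1^1/1! = 0.139653
  L_D = e^(−3.5)·3.5^1/1! = 0.105691
Multiply by the mixture weights:
  π_A·L_A = 0.25 × 0.366158 = 0.0915395
  π_B·L_B = 0.23 × 0.361433 = 0.0831296
  π_C·L_C = 0.19 × 0.139653 = 0.026534
  π_D·L_D = 0.33 × 0.105691 = 0.034878
Denominator: 0.0915395 + 0.0831296 + 0.026534 + 0.034878 = 0.236081
P(Class A | the observation) ≈ 0.3877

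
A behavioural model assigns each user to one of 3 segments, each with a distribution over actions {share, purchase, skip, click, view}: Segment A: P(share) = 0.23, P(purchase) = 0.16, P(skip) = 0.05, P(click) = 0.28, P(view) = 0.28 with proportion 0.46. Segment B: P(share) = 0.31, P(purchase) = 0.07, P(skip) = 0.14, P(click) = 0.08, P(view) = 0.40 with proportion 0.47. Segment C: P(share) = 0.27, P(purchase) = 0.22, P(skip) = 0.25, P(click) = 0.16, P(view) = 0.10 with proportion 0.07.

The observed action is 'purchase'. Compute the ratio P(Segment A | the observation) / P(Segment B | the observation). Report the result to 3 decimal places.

Only the two components matter; the odds are (w_i f_i(x)) / (w_j f_j(x)).
Evaluate each component's likelihood at the observed value:
  f_A = P(purchase | comp) = 0.16
  f_B = P(purchase | comp) = 0.07
  f_C = P(purchase | comp) = 0.22
0.0736 / 0.0329 ≈ 2.237

2.237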